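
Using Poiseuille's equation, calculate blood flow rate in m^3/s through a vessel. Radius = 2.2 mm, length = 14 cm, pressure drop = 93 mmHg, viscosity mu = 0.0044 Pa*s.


Q = pi*r^4*dP / (8*mu*L)
r = 0.0022 m, L = 0.14 m
dP = 93 mmHg = 12398.946 Pa
Q = 1.8516e-04 m^3/s


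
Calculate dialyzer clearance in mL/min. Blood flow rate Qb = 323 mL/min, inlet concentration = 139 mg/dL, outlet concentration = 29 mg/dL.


K = Qb * (Cb_in - Cb_out) / Cb_in
K = 323 * (139 - 29) / 139
K = 255.6 mL/min


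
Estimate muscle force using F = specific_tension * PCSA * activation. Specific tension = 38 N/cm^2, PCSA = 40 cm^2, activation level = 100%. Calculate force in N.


F = sigma * PCSA * activation
F = 38 * 40 * 1
F = 1520 N


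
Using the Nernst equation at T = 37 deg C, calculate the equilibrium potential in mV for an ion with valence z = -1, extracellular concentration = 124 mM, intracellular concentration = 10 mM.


E = (RT/(zF)) * ln(C_out/C_in)
T = 37 + 273.15 = 310.15 K
E = (8.314 * 310.15 / (-1 * 96485)) * ln(124/10)
E = -67.29 mV


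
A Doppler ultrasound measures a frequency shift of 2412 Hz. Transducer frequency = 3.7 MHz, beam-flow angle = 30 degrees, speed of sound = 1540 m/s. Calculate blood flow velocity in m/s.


v = fd * c / (2 * f0 * cos(theta))
v = 2412 * 1540 / (2 * 3.7000e+06 * cos(30))
v = 0.5796 m/s


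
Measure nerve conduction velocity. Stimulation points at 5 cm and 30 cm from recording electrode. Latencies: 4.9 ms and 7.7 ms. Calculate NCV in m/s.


Distance = (30 - 5) / 100 = 0.25 m
dt = (7.7 - 4.9) / 1000 = 0.0028 s
NCV = dist / dt = 89.29 m/s


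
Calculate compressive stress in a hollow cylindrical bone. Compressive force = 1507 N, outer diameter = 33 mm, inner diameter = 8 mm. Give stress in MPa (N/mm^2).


A = pi*(r_o^2 - r_i^2)
r_o = 16.5 mm, r_i = 4 mm
A = 805.033 mm^2
sigma = F/A = 1507 / 805.033
sigma = 1.872 MPa


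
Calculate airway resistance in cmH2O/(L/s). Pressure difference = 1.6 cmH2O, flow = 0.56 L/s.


R = dP / flow
R = 1.6 / 0.56
R = 2.857 cmH2O/(L/s)


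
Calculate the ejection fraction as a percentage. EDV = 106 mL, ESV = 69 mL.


SV = EDV - ESV = 106 - 69 = 37 mL
EF = SV/EDV * 100 = 37/106 * 100
EF = 34.91%


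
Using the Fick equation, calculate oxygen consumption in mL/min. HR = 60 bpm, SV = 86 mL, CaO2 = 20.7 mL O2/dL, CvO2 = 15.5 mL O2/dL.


CO = HR*SV = 60*86/1000 = 5.16 L/min
a-v O2 diff = 20.7 - 15.5 = 5.2 mL/dL
VO2 = CO * (CaO2-CvO2) * 10 dL/L
VO2 = 5.16 * 5.2 * 10
VO2 = 268.3 mL/min


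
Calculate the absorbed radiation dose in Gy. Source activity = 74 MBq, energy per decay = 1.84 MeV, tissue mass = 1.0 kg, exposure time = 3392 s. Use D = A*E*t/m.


A = 74 MBq = 7.4000e+07 Bq
E = 1.84 MeV = 2.94768e-13 J
D = A*E*t/m = 7.4000e+07*2.94768e-13*3392/1.0
D = 0.07399 Gy


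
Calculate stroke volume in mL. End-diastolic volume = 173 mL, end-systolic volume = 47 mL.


SV = EDV - ESV
SV = 173 - 47
SV = 126 mL


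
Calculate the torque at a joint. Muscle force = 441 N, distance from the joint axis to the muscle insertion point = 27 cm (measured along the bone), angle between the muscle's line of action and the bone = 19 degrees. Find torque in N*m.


Torque = F * d * sin(theta)   (moment arm = d*sin(theta))
d = 27 cm = 0.27 m
Torque = 441 * 0.27 * sin(19)
Torque = 38.77 N*m


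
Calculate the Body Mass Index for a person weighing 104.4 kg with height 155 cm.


BMI = weight / height^2
height = 155 cm = 1.55 m
BMI = 104.4 / 1.55^2
BMI = 43.45 kg/m^2


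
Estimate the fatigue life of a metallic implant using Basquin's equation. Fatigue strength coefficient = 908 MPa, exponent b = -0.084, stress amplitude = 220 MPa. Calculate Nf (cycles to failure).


sigma_a = sigma_f' * (2Nf)^b
2Nf = (sigma_a/sigma_f')^(1/b)
2Nf = (220/908)^(1/-0.084)
2Nf = 21346340
Nf = 1.0673e+07


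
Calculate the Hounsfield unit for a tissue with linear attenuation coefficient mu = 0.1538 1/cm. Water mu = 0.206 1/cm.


HU = ((mu_tissue - mu_water) / mu_water) * 1000
HU = ((0.1538 - 0.206) / 0.206) * 1000
HU = -253.4


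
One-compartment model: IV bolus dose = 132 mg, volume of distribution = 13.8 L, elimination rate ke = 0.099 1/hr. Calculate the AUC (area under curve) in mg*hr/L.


C0 = Dose/Vd = 132/13.8 = 9.56522 mg/L
AUC = C0/ke = 9.56522/0.099
AUC = 96.62 mg*hr/L


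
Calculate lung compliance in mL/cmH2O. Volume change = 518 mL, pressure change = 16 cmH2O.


C = dV / dP
C = 518 / 16
C = 32.38 mL/cmH2O


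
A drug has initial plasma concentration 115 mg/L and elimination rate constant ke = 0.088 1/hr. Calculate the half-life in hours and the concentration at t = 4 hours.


t_half = ln(2) / ke = 0.693147 / 0.088 = 7.877 hr
C(t) = C0 * exp(-ke*t) = 115 * exp(-0.088*4)
C(4) = 80.88 mg/L


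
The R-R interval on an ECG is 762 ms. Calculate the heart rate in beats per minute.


HR = 60 / RR_interval(s)
RR = 762 ms = 0.762 s
HR = 60 / 0.762 = 78.74 bpm


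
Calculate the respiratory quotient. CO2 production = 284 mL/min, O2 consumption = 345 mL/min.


RQ = VCO2 / VO2
RQ = 284 / 345
RQ = 0.8232


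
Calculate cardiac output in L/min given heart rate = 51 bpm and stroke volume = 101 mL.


CO = HR * SV
CO = 51 * 101 / 1000
CO = 5.151 L/min


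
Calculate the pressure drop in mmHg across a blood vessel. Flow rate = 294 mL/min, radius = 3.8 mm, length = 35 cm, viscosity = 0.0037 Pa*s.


dP = 8*mu*L*Q / (pi*r^4)
Q = 294 mL/min = 4.9e-06 m^3/s
dP = 77.4946 Pa = 77.4946 / 133.322 mmHg = 0.5813 mmHg


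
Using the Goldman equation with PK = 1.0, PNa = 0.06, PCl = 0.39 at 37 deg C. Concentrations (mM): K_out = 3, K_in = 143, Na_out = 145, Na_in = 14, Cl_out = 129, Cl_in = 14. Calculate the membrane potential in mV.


Vm = (RT/F)*ln((PK*Ko + PNa*Nao + PCl*Cli)/(PK*Ki + PNa*Nai + PCl*Clo))
Numer = 17.16, Denom = 194.15
Vm = -64.84 mV


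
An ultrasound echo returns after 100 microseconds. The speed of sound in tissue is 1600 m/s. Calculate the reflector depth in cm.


depth = c * t / 2
t = 100 us = 1.0000e-04 s
depth = 1600 * 1.0000e-04 / 2
depth = 0.08 m = 8 cm


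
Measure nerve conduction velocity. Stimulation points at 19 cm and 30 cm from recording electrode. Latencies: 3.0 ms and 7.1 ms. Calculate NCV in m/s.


Distance = (30 - 19) / 100 = 0.11 m
dt = (7.1 - 3.0) / 1000 = 0.0041 s
NCV = dist / dt = 26.83 m/s


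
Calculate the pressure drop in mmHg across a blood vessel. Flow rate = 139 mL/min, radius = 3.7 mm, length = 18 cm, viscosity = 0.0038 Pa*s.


dP = 8*mu*L*Q / (pi*r^4)
Q = 139 mL/min = 2.31667e-06 m^3/s
dP = 21.5305 Pa = 21.5305 / 133.322 mmHg = 0.1615 mmHg


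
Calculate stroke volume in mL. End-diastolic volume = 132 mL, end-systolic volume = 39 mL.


SV = EDV - ESV
SV = 132 - 39
SV = 93 mL


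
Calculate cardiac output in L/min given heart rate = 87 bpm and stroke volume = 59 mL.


CO = HR * SV
CO = 87 * 59 / 1000
CO = 5.133 L/min


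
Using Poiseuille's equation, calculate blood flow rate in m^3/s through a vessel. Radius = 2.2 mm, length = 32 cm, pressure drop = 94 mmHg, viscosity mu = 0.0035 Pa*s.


Q = pi*r^4*dP / (8*mu*L)
r = 0.0022 m, L = 0.32 m
dP = 94 mmHg = 12532.268 Pa
Q = 1.0293e-04 m^3/s


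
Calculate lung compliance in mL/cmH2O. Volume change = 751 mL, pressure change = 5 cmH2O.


C = dV / dP
C = 751 / 5
C = 150.2 mL/cmH2O


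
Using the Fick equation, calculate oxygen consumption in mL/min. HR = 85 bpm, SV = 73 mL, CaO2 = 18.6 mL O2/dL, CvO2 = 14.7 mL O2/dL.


CO = HR*SV = 85*73/1000 = 6.205 L/min
a-v O2 diff = 18.6 - 14.7 = 3.9 mL/dL
VO2 = CO * (CaO2-CvO2) * 10 dL/L
VO2 = 6.205 * 3.9 * 10
VO2 = 242 mL/min


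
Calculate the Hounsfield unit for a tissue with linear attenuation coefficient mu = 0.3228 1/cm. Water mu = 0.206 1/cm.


HU = ((mu_tissue - mu_water) / mu_water) * 1000
HU = ((0.3228 - 0.206) / 0.206) * 1000
HU = 567


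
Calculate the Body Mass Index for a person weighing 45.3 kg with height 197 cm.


BMI = weight / height^2
height = 197 cm = 1.97 m
BMI = 45.3 / 1.97^2
BMI = 11.67 kg/m^2


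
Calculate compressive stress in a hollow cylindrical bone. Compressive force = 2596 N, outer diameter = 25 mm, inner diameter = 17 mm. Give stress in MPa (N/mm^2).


A = pi*(r_o^2 - r_i^2)
r_o = 12.5 mm, r_i = 8.5 mm
A = 263.894 mm^2
sigma = F/A = 2596 / 263.894
sigma = 9.837 MPa


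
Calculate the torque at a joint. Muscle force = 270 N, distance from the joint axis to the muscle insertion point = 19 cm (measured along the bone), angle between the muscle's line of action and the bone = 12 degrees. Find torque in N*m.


Torque = F * d * sin(theta)   (moment arm = d*sin(theta))
d = 19 cm = 0.19 m
Torque = 270 * 0.19 * sin(12)
Torque = 10.67 N*m


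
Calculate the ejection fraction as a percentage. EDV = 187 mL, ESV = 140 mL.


SV = EDV - ESV = 187 - 140 = 47 mL
EF = SV/EDV * 100 = 47/187 * 100
EF = 25.13%


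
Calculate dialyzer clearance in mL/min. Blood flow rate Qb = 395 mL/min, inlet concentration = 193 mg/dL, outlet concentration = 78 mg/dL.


K = Qb * (Cb_in - Cb_out) / Cb_in
K = 395 * (193 - 78) / 193
K = 235.4 mL/min


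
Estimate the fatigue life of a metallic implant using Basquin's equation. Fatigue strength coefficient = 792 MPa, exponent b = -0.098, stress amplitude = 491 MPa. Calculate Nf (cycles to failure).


sigma_a = sigma_f' * (2Nf)^b
2Nf = (sigma_a/sigma_f')^(1/b)
2Nf = (491/792)^(1/-0.098)
2Nf = 131.46591
Nf = 65.73


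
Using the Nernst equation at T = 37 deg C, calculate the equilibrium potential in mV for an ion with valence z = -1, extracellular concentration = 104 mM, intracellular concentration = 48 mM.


E = (RT/(zF)) * ln(C_out/C_in)
T = 37 + 273.15 = 310.15 K
E = (8.314 * 310.15 / (-1 * 96485)) * ln(104/48)
E = -20.66 mV


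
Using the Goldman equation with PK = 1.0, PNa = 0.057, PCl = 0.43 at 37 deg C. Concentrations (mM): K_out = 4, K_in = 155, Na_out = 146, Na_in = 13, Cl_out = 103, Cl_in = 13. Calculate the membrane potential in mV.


Vm = (RT/F)*ln((PK*Ko + PNa*Nao + PCl*Cli)/(PK*Ki + PNa*Nai + PCl*Clo))
Numer = 17.912, Denom = 200.031
Vm = -64.49 mV


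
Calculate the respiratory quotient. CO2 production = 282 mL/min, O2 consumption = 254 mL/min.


RQ = VCO2 / VO2
RQ = 282 / 254
RQ = 1.11


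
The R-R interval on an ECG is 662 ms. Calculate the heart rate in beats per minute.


HR = 60 / RR_interval(s)
RR = 662 ms = 0.662 s
HR = 60 / 0.662 = 90.63 bpm


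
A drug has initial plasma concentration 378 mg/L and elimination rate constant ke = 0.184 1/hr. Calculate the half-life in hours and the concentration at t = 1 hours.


t_half = ln(2) / ke = 0.693147 / 0.184 = 3.767 hr
C(t) = C0 * exp(-ke*t) = 378 * exp(-0.184*1)
C(1) = 314.5 mg/L


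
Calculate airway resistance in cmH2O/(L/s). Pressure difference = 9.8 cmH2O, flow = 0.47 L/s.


R = dP / flow
R = 9.8 / 0.47
R = 20.85 cmH2O/(L/s)


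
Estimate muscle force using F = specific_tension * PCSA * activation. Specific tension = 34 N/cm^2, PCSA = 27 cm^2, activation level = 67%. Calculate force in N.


F = sigma * PCSA * activation
F = 34 * 27 * 0.67
F = 615.1 N


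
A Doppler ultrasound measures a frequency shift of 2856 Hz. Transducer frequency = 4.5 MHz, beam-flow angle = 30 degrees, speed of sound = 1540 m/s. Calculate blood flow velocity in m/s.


v = fd * c / (2 * f0 * cos(theta))
v = 2856 * 1540 / (2 * 4.5000e+06 * cos(30))
v = 0.5643 m/s


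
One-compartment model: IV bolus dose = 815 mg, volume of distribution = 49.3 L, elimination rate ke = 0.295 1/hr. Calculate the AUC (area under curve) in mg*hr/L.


C0 = Dose/Vd = 815/49.3 = 16.5314 mg/L
AUC = C0/ke = 16.5314/0.295
AUC = 56.04 mg*hr/L


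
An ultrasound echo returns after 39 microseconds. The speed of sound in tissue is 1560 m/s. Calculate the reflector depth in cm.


depth = c * t / 2
t = 39 us = 3.9000e-05 s
depth = 1560 * 3.9000e-05 / 2
depth = 0.03042 m = 3.042 cm


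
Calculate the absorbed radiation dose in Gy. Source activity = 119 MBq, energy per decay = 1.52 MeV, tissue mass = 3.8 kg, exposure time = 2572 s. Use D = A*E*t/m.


A = 119 MBq = 1.1900e+08 Bq
E = 1.52 MeV = 2.43504e-13 J
D = A*E*t/m = 1.1900e+08*2.43504e-13*2572/3.8
D = 0.01961 Gy


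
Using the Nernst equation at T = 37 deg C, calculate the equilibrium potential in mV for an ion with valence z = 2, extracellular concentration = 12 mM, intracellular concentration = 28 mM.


E = (RT/(zF)) * ln(C_out/C_in)
T = 37 + 273.15 = 310.15 K
E = (8.314 * 310.15 / (2 * 96485)) * ln(12/28)
E = -11.32 mV


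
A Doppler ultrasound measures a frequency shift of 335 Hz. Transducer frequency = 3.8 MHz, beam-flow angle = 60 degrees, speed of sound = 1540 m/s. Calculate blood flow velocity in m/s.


v = fd * c / (2 * f0 * cos(theta))
v = 335 * 1540 / (2 * 3.8000e+06 * cos(60))
v = 0.1358 m/s


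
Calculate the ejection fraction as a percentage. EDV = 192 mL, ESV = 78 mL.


SV = EDV - ESV = 192 - 78 = 114 mL
EF = SV/EDV * 100 = 114/192 * 100
EF = 59.38%


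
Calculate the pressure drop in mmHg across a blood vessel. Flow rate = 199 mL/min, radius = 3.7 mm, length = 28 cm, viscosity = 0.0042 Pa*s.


dP = 8*mu*L*Q / (pi*r^4)
Q = 199 mL/min = 3.31667e-06 m^3/s
dP = 52.996 Pa = 52.996 / 133.322 mmHg = 0.3975 mmHg


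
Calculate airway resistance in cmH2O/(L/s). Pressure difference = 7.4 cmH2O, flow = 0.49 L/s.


R = dP / flow
R = 7.4 / 0.49
R = 15.1 cmH2O/(L/s)


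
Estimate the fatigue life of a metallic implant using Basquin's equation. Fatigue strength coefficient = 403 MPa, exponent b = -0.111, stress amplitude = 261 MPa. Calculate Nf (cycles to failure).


sigma_a = sigma_f' * (2Nf)^b
2Nf = (sigma_a/sigma_f')^(1/b)
2Nf = (261/403)^(1/-0.111)
2Nf = 50.081869
Nf = 25.04


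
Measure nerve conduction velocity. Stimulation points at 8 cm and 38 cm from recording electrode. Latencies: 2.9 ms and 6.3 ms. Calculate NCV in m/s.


Distance = (38 - 8) / 100 = 0.3 m
dt = (6.3 - 2.9) / 1000 = 0.0034 s
NCV = dist / dt = 88.24 m/s


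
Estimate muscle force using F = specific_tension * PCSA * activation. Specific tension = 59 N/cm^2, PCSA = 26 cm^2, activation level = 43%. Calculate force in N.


F = sigma * PCSA * activation
F = 59 * 26 * 0.43
F = 659.6 N


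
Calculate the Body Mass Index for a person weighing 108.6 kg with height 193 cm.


BMI = weight / height^2
height = 193 cm = 1.93 m
BMI = 108.6 / 1.93^2
BMI = 29.16 kg/m^2


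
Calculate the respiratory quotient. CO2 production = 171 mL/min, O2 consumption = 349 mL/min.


RQ = VCO2 / VO2
RQ = 171 / 349
RQ = 0.49


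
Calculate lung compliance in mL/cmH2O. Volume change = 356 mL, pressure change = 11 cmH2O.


C = dV / dP
C = 356 / 11
C = 32.36 mL/cmH2O


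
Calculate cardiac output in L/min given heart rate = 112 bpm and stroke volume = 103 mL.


CO = HR * SV
CO = 112 * 103 / 1000
CO = 11.54 L/min


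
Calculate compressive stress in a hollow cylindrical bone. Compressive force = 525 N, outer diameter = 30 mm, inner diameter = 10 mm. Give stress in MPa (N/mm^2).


A = pi*(r_o^2 - r_i^2)
r_o = 15 mm, r_i = 5 mm
A = 628.319 mm^2
sigma = F/A = 525 / 628.319
sigma = 0.8356 MPa


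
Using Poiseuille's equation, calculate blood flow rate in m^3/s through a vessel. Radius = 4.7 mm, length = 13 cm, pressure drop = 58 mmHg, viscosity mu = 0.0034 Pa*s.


Q = pi*r^4*dP / (8*mu*L)
r = 0.0047 m, L = 0.13 m
dP = 58 mmHg = 7732.676 Pa
Q = 0.003352 m^3/s


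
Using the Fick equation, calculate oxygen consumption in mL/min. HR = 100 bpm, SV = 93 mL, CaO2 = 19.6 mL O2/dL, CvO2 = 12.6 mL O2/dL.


CO = HR*SV = 100*93/1000 = 9.3 L/min
a-v O2 diff = 19.6 - 12.6 = 7 mL/dL
VO2 = CO * (CaO2-CvO2) * 10 dL/L
VO2 = 9.3 * 7 * 10
VO2 = 651 mL/min


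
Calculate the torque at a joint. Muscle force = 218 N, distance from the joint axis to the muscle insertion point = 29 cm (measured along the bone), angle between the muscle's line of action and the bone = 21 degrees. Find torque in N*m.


Torque = F * d * sin(theta)   (moment arm = d*sin(theta))
d = 29 cm = 0.29 m
Torque = 218 * 0.29 * sin(21)
Torque = 22.66 N*m


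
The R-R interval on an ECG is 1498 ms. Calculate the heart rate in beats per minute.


HR = 60 / RR_interval(s)
RR = 1498 ms = 1.498 s
HR = 60 / 1.498 = 40.05 bpm


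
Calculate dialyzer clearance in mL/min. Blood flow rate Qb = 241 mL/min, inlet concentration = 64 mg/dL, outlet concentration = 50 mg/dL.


K = Qb * (Cb_in - Cb_out) / Cb_in
K = 241 * (64 - 50) / 64
K = 52.72 mL/min


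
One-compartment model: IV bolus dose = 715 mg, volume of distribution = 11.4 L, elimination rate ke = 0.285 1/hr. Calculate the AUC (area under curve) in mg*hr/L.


C0 = Dose/Vd = 715/11.4 = 62.7193 mg/L
AUC = C0/ke = 62.7193/0.285
AUC = 220.1 mg*hr/L


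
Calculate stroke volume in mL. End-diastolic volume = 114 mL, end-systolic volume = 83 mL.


SV = EDV - ESV
SV = 114 - 83
SV = 31 mL


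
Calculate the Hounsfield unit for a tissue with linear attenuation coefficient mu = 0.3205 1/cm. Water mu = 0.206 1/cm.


HU = ((mu_tissue - mu_water) / mu_water) * 1000
HU = ((0.3205 - 0.206) / 0.206) * 1000
HU = 555.8


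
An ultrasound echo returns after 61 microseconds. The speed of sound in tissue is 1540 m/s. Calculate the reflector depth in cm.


depth = c * t / 2
t = 61 us = 6.1000e-05 s
depth = 1540 * 6.1000e-05 / 2
depth = 0.04697 m = 4.697 cm


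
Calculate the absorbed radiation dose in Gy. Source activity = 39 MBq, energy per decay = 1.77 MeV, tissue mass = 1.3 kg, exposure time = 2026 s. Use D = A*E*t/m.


A = 39 MBq = 3.9000e+07 Bq
E = 1.77 MeV = 2.83554e-13 J
D = A*E*t/m = 3.9000e+07*2.83554e-13*2026/1.3
D = 0.01723 Gy


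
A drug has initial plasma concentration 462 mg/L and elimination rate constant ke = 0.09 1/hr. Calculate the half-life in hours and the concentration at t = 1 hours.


t_half = ln(2) / ke = 0.693147 / 0.09 = 7.702 hr
C(t) = C0 * exp(-ke*t) = 462 * exp(-0.09*1)
C(1) = 422.2 mg/L


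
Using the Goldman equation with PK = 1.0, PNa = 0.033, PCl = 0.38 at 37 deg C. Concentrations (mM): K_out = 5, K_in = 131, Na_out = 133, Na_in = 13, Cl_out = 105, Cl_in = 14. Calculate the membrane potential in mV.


Vm = (RT/F)*ln((PK*Ko + PNa*Nao + PCl*Cli)/(PK*Ki + PNa*Nai + PCl*Clo))
Numer = 14.709, Denom = 171.329
Vm = -65.61 mV


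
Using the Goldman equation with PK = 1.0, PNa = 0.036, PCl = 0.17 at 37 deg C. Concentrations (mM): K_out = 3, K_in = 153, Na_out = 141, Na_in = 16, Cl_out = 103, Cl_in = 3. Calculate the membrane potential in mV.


Vm = (RT/F)*ln((PK*Ko + PNa*Nao + PCl*Cli)/(PK*Ki + PNa*Nai + PCl*Clo))
Numer = 8.586, Denom = 171.086
Vm = -79.96 mV


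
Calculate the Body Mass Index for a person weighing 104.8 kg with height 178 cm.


BMI = weight / height^2
height = 178 cm = 1.78 m
BMI = 104.8 / 1.78^2
BMI = 33.08 kg/m^2


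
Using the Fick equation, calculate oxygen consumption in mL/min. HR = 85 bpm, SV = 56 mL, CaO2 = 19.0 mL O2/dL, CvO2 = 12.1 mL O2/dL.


CO = HR*SV = 85*56/1000 = 4.76 L/min
a-v O2 diff = 19.0 - 12.1 = 6.9 mL/dL
VO2 = CO * (CaO2-CvO2) * 10 dL/L
VO2 = 4.76 * 6.9 * 10
VO2 = 328.4 mL/min


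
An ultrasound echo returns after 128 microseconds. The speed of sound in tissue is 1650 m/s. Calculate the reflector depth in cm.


depth = c * t / 2
t = 128 us = 1.2800e-04 s
depth = 1650 * 1.2800e-04 / 2
depth = 0.1056 m = 10.56 cm


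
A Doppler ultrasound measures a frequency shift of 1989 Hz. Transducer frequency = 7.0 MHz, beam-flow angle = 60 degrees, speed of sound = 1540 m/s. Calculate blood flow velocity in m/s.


v = fd * c / (2 * f0 * cos(theta))
v = 1989 * 1540 / (2 * 7.0000e+06 * cos(60))
v = 0.4376 m/s


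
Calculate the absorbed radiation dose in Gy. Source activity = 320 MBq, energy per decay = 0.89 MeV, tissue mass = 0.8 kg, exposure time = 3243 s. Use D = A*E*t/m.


A = 320 MBq = 3.2000e+08 Bq
E = 0.89 MeV = 1.42578e-13 J
D = A*E*t/m = 3.2000e+08*1.42578e-13*3243/0.8
D = 0.185 Gy


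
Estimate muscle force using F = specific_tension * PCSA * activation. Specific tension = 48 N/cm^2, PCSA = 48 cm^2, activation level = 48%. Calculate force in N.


F = sigma * PCSA * activation
F = 48 * 48 * 0.48
F = 1106 N


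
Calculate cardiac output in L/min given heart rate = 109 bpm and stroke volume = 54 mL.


CO = HR * SV
CO = 109 * 54 / 1000
CO = 5.886 L/min


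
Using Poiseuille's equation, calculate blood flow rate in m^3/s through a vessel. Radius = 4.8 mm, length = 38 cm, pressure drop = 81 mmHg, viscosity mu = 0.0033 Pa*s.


Q = pi*r^4*dP / (8*mu*L)
r = 0.0048 m, L = 0.38 m
dP = 81 mmHg = 10799.082 Pa
Q = 0.001795 m^3/s


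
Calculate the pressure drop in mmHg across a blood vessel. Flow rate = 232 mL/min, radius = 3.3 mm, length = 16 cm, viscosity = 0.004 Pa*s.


dP = 8*mu*L*Q / (pi*r^4)
Q = 232 mL/min = 3.86667e-06 m^3/s
dP = 53.1375 Pa = 53.1375 / 133.322 mmHg = 0.3986 mmHg


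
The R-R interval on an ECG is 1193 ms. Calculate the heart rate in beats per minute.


HR = 60 / RR_interval(s)
RR = 1193 ms = 1.193 s
HR = 60 / 1.193 = 50.29 bpm


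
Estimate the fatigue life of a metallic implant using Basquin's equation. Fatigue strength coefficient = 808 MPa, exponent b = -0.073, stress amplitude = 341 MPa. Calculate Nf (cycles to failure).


sigma_a = sigma_f' * (2Nf)^b
2Nf = (sigma_a/sigma_f')^(1/b)
2Nf = (341/808)^(1/-0.073)
2Nf = 135608.66
Nf = 6.78e+04


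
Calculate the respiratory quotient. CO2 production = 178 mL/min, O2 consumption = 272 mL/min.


RQ = VCO2 / VO2
RQ = 178 / 272
RQ = 0.6544


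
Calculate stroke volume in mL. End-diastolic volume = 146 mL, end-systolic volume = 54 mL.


SV = EDV - ESV
SV = 146 - 54
SV = 92 mL


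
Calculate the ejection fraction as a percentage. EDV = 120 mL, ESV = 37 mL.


SV = EDV - ESV = 120 - 37 = 83 mL
EF = SV/EDV * 100 = 83/120 * 100
EF = 69.17%


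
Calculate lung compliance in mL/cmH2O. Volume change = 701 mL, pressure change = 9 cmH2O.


C = dV / dP
C = 701 / 9
C = 77.89 mL/cmH2O


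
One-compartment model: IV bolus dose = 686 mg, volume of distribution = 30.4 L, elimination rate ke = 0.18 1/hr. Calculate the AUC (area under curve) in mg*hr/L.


C0 = Dose/Vd = 686/30.4 = 22.5658 mg/L
AUC = C0/ke = 22.5658/0.18
AUC = 125.4 mg*hr/L


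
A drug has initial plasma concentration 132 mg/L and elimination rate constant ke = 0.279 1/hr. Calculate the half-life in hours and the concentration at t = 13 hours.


t_half = ln(2) / ke = 0.693147 / 0.279 = 2.484 hr
C(t) = C0 * exp(-ke*t) = 132 * exp(-0.279*13)
C(13) = 3.511 mg/L


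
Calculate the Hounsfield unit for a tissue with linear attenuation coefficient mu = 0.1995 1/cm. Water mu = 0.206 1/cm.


HU = ((mu_tissue - mu_water) / mu_water) * 1000
HU = ((0.1995 - 0.206) / 0.206) * 1000
HU = -31.55


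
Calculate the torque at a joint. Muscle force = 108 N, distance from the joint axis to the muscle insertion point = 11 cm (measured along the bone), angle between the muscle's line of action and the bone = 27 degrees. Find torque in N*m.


Torque = F * d * sin(theta)   (moment arm = d*sin(theta))
d = 11 cm = 0.11 m
Torque = 108 * 0.11 * sin(27)
Torque = 5.393 N*m


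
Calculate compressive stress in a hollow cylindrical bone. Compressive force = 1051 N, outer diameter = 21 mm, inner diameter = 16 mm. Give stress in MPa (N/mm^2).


A = pi*(r_o^2 - r_i^2)
r_o = 10.5 mm, r_i = 8 mm
A = 145.299 mm^2
sigma = F/A = 1051 / 145.299
sigma = 7.233 MPa


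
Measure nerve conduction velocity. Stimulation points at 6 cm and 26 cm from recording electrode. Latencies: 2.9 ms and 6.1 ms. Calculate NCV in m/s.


Distance = (26 - 6) / 100 = 0.2 m
dt = (6.1 - 2.9) / 1000 = 0.0032 s
NCV = dist / dt = 62.5 m/s


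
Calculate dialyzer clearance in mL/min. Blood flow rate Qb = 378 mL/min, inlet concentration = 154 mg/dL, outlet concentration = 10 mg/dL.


K = Qb * (Cb_in - Cb_out) / Cb_in
K = 378 * (154 - 10) / 154
K = 353.5 mL/min


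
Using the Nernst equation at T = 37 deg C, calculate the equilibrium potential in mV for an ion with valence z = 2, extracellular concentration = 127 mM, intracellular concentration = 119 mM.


E = (RT/(zF)) * ln(C_out/C_in)
T = 37 + 273.15 = 310.15 K
E = (8.314 * 310.15 / (2 * 96485)) * ln(127/119)
E = 0.8694 mV


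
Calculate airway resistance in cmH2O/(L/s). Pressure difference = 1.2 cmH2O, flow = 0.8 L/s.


R = dP / flow
R = 1.2 / 0.8
R = 1.5 cmH2O/(L/s)


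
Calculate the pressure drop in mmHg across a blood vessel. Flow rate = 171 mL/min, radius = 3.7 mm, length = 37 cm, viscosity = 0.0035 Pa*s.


dP = 8*mu*L*Q / (pi*r^4)
Q = 171 mL/min = 2.85e-06 m^3/s
dP = 50.1473 Pa = 50.1473 / 133.322 mmHg = 0.3761 mmHg


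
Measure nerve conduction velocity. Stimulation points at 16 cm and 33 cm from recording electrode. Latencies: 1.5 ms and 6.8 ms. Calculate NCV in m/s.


Distance = (33 - 16) / 100 = 0.17 m
dt = (6.8 - 1.5) / 1000 = 0.0053 s
NCV = dist / dt = 32.08 m/s


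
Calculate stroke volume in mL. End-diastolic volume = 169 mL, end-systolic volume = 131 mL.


SV = EDV - ESV
SV = 169 - 131
SV = 38 mL


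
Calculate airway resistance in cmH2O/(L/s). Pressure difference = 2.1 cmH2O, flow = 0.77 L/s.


R = dP / flow
R = 2.1 / 0.77
R = 2.727 cmH2O/(L/s)


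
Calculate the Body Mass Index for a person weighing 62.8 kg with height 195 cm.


BMI = weight / height^2
height = 195 cm = 1.95 m
BMI = 62.8 / 1.95^2
BMI = 16.52 kg/m^2


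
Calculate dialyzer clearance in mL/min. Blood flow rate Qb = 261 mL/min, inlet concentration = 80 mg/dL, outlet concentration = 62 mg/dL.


K = Qb * (Cb_in - Cb_out) / Cb_in
K = 261 * (80 - 62) / 80
K = 58.73 mL/min


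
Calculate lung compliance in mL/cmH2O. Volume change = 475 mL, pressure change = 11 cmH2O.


C = dV / dP
C = 475 / 11
C = 43.18 mL/cmH2O


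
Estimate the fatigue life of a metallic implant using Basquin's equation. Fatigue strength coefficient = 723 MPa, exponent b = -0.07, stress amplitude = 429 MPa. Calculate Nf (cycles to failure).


sigma_a = sigma_f' * (2Nf)^b
2Nf = (sigma_a/sigma_f')^(1/b)
2Nf = (429/723)^(1/-0.07)
2Nf = 1731.012
Nf = 865.5


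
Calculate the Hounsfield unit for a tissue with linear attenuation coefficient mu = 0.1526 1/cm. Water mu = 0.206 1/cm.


HU = ((mu_tissue - mu_water) / mu_water) * 1000
HU = ((0.1526 - 0.206) / 0.206) * 1000
HU = -259.2


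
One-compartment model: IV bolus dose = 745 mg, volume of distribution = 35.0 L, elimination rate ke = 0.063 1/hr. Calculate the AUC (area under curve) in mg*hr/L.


C0 = Dose/Vd = 745/35.0 = 21.2857 mg/L
AUC = C0/ke = 21.2857/0.063
AUC = 337.9 mg*hr/L


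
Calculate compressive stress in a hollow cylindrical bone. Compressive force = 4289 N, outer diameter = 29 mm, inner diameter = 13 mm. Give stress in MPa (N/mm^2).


A = pi*(r_o^2 - r_i^2)
r_o = 14.5 mm, r_i = 6.5 mm
A = 527.788 mm^2
sigma = F/A = 4289 / 527.788
sigma = 8.126 MPa


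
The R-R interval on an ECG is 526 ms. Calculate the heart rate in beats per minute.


HR = 60 / RR_interval(s)
RR = 526 ms = 0.526 s
HR = 60 / 0.526 = 114.1 bpm


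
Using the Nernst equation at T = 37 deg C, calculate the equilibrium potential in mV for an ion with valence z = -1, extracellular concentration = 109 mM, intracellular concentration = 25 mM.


E = (RT/(zF)) * ln(C_out/C_in)
T = 37 + 273.15 = 310.15 K
E = (8.314 * 310.15 / (-1 * 96485)) * ln(109/25)
E = -39.35 mV


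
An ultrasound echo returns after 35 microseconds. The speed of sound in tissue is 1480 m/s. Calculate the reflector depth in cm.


depth = c * t / 2
t = 35 us = 3.5000e-05 s
depth = 1480 * 3.5000e-05 / 2
depth = 0.0259 m = 2.59 cm


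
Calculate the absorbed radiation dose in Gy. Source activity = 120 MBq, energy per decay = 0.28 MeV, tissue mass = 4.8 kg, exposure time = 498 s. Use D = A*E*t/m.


A = 120 MBq = 1.2000e+08 Bq
E = 0.28 MeV = 4.4856e-14 J
D = A*E*t/m = 1.2000e+08*4.4856e-14*498/4.8
D = 5.5846e-04 Gy


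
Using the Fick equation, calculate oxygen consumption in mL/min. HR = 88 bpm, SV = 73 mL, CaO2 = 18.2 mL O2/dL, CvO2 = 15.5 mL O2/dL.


CO = HR*SV = 88*73/1000 = 6.424 L/min
a-v O2 diff = 18.2 - 15.5 = 2.7 mL/dL
VO2 = CO * (CaO2-CvO2) * 10 dL/L
VO2 = 6.424 * 2.7 * 10
VO2 = 173.4 mL/min


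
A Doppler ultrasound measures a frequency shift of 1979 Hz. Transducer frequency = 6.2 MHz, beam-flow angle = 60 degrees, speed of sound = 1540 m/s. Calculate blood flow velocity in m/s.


v = fd * c / (2 * f0 * cos(theta))
v = 1979 * 1540 / (2 * 6.2000e+06 * cos(60))
v = 0.4916 m/s


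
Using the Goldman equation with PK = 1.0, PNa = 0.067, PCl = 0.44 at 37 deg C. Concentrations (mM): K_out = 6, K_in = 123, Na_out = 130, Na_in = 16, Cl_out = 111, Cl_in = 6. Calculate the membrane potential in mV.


Vm = (RT/F)*ln((PK*Ko + PNa*Nao + PCl*Cli)/(PK*Ki + PNa*Nai + PCl*Clo))
Numer = 17.35, Denom = 172.912
Vm = -61.45 mV


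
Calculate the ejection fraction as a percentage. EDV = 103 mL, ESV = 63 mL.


SV = EDV - ESV = 103 - 63 = 40 mL
EF = SV/EDV * 100 = 40/103 * 100
EF = 38.83%


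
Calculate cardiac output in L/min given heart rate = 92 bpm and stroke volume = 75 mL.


CO = HR * SV
CO = 92 * 75 / 1000
CO = 6.9 L/min


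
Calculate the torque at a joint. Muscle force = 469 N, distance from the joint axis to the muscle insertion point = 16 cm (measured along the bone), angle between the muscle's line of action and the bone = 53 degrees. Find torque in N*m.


Torque = F * d * sin(theta)   (moment arm = d*sin(theta))
d = 16 cm = 0.16 m
Torque = 469 * 0.16 * sin(53)
Torque = 59.93 N*m


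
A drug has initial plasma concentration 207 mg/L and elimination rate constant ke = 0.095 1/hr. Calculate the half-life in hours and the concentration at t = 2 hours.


t_half = ln(2) / ke = 0.693147 / 0.095 = 7.296 hr
C(t) = C0 * exp(-ke*t) = 207 * exp(-0.095*2)
C(2) = 171.2 mg/L


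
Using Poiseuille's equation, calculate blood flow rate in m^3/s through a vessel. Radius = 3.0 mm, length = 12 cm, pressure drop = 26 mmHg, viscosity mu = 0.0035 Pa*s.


Q = pi*r^4*dP / (8*mu*L)
r = 0.003 m, L = 0.12 m
dP = 26 mmHg = 3466.372 Pa
Q = 2.6253e-04 m^3/s


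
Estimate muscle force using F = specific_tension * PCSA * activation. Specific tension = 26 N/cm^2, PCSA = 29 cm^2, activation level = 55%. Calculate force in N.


F = sigma * PCSA * activation
F = 26 * 29 * 0.55
F = 414.7 N


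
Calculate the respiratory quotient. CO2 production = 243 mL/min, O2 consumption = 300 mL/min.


RQ = VCO2 / VO2
RQ = 243 / 300
RQ = 0.81


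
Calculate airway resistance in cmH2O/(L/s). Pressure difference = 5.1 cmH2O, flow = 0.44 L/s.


R = dP / flow
R = 5.1 / 0.44
R = 11.59 cmH2O/(L/s)


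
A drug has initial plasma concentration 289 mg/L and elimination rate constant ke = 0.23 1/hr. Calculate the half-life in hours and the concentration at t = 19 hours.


t_half = ln(2) / ke = 0.693147 / 0.23 = 3.014 hr
C(t) = C0 * exp(-ke*t) = 289 * exp(-0.23*19)
C(19) = 3.656 mg/L


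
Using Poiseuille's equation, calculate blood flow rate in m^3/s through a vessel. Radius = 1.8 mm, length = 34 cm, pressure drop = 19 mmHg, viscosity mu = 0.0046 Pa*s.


Q = pi*r^4*dP / (8*mu*L)
r = 0.0018 m, L = 0.34 m
dP = 19 mmHg = 2533.118 Pa
Q = 6.6768e-06 m^3/s


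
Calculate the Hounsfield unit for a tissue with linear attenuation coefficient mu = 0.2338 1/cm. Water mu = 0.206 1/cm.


HU = ((mu_tissue - mu_water) / mu_water) * 1000
HU = ((0.2338 - 0.206) / 0.206) * 1000
HU = 135


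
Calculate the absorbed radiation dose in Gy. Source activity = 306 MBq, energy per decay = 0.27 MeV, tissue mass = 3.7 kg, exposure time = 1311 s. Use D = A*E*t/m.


A = 306 MBq = 3.0600e+08 Bq
E = 0.27 MeV = 4.3254e-14 J
D = A*E*t/m = 3.0600e+08*4.3254e-14*1311/3.7
D = 0.00469 Gy


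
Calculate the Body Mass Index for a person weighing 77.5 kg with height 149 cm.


BMI = weight / height^2
height = 149 cm = 1.49 m
BMI = 77.5 / 1.49^2
BMI = 34.91 kg/m^2


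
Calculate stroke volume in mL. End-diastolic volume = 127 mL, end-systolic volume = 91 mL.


SV = EDV - ESV
SV = 127 - 91
SV = 36 mL


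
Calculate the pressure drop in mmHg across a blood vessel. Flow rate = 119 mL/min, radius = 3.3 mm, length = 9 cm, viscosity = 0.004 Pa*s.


dP = 8*mu*L*Q / (pi*r^4)
Q = 119 mL/min = 1.98333e-06 m^3/s
dP = 15.3314 Pa = 15.3314 / 133.322 mmHg = 0.115 mmHg


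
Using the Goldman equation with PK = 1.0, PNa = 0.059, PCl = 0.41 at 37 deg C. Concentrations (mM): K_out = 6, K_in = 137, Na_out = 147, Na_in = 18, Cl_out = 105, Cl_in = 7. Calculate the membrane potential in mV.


Vm = (RT/F)*ln((PK*Ko + PNa*Nao + PCl*Cli)/(PK*Ki + PNa*Nai + PCl*Clo))
Numer = 17.543, Denom = 181.112
Vm = -62.39 mV


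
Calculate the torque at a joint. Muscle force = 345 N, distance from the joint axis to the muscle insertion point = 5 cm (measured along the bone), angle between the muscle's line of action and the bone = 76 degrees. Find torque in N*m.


Torque = F * d * sin(theta)   (moment arm = d*sin(theta))
d = 5 cm = 0.05 m
Torque = 345 * 0.05 * sin(76)
Torque = 16.74 N*m


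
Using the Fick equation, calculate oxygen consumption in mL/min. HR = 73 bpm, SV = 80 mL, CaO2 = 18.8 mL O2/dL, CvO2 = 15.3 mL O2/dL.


CO = HR*SV = 73*80/1000 = 5.84 L/min
a-v O2 diff = 18.8 - 15.3 = 3.5 mL/dL
VO2 = CO * (CaO2-CvO2) * 10 dL/L
VO2 = 5.84 * 3.5 * 10
VO2 = 204.4 mL/min


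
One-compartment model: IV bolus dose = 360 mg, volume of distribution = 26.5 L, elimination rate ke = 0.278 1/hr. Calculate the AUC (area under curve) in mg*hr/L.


C0 = Dose/Vd = 360/26.5 = 13.5849 mg/L
AUC = C0/ke = 13.5849/0.278
AUC = 48.87 mg*hr/L


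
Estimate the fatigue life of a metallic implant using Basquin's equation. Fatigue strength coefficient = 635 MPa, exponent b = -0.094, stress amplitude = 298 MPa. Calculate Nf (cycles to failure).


sigma_a = sigma_f' * (2Nf)^b
2Nf = (sigma_a/sigma_f')^(1/b)
2Nf = (298/635)^(1/-0.094)
2Nf = 3128.1829
Nf = 1564


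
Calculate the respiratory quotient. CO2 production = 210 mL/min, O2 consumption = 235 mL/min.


RQ = VCO2 / VO2
RQ = 210 / 235
RQ = 0.8936


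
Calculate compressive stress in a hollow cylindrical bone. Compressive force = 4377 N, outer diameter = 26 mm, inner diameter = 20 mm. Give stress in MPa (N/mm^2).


A = pi*(r_o^2 - r_i^2)
r_o = 13 mm, r_i = 10 mm
A = 216.77 mm^2
sigma = F/A = 4377 / 216.77
sigma = 20.19 MPa


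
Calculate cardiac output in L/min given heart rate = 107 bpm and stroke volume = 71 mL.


CO = HR * SV
CO = 107 * 71 / 1000
CO = 7.597 L/min


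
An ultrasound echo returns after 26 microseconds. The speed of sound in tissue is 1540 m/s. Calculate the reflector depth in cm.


depth = c * t / 2
t = 26 us = 2.6000e-05 s
depth = 1540 * 2.6000e-05 / 2
depth = 0.02002 m = 2.002 cm


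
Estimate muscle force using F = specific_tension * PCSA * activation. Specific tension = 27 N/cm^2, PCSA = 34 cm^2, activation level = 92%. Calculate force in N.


F = sigma * PCSA * activation
F = 27 * 34 * 0.92
F = 844.6 N


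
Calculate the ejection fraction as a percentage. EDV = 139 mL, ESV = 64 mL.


SV = EDV - ESV = 139 - 64 = 75 mL
EF = SV/EDV * 100 = 75/139 * 100
EF = 53.96%


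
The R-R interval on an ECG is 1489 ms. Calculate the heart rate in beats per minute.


HR = 60 / RR_interval(s)
RR = 1489 ms = 1.489 s
HR = 60 / 1.489 = 40.3 bpm


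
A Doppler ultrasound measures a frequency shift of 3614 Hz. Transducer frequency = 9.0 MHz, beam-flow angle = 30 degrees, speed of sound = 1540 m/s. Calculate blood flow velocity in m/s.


v = fd * c / (2 * f0 * cos(theta))
v = 3614 * 1540 / (2 * 9.0000e+06 * cos(30))
v = 0.357 m/s


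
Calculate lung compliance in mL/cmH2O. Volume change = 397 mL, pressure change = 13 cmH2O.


C = dV / dP
C = 397 / 13
C = 30.54 mL/cmH2O


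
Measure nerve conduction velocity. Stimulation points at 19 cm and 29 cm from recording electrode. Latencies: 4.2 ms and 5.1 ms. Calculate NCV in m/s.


Distance = (29 - 19) / 100 = 0.1 m
dt = (5.1 - 4.2) / 1000 = 9.0000e-04 s
NCV = dist / dt = 111.1 m/s


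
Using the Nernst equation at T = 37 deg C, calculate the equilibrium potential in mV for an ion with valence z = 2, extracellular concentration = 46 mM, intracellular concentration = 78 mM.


E = (RT/(zF)) * ln(C_out/C_in)
T = 37 + 273.15 = 310.15 K
E = (8.314 * 310.15 / (2 * 96485)) * ln(46/78)
E = -7.056 mV


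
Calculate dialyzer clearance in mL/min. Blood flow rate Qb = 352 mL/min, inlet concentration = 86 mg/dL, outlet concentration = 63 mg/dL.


K = Qb * (Cb_in - Cb_out) / Cb_in
K = 352 * (86 - 63) / 86
K = 94.14 mL/min


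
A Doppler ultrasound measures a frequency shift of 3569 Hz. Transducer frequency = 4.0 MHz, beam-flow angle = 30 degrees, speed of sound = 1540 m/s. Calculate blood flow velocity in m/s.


v = fd * c / (2 * f0 * cos(theta))
v = 3569 * 1540 / (2 * 4.0000e+06 * cos(30))
v = 0.7933 m/s


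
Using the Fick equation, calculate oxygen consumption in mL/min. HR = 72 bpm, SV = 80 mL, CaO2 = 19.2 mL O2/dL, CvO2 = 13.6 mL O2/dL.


CO = HR*SV = 72*80/1000 = 5.76 L/min
a-v O2 diff = 19.2 - 13.6 = 5.6 mL/dL
VO2 = CO * (CaO2-CvO2) * 10 dL/L
VO2 = 5.76 * 5.6 * 10
VO2 = 322.6 mL/min


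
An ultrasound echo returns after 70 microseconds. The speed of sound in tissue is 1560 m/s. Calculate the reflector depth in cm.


depth = c * t / 2
t = 70 us = 7.0000e-05 s
depth = 1560 * 7.0000e-05 / 2
depth = 0.0546 m = 5.46 cm


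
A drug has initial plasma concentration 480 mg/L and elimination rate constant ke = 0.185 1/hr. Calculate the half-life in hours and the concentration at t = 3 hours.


t_half = ln(2) / ke = 0.693147 / 0.185 = 3.747 hr
C(t) = C0 * exp(-ke*t) = 480 * exp(-0.185*3)
C(3) = 275.6 mg/L


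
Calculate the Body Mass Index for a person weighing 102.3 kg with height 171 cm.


BMI = weight / height^2
height = 171 cm = 1.71 m
BMI = 102.3 / 1.71^2
BMI = 34.99 kg/m^2


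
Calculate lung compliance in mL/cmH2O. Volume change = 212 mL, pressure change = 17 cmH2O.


C = dV / dP
C = 212 / 17
C = 12.47 mL/cmH2O


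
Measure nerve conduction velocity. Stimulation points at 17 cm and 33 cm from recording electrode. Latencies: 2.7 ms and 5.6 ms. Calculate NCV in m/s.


Distance = (33 - 17) / 100 = 0.16 m
dt = (5.6 - 2.7) / 1000 = 0.0029 s
NCV = dist / dt = 55.17 m/s


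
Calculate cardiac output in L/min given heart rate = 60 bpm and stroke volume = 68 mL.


CO = HR * SV
CO = 60 * 68 / 1000
CO = 4.08 L/min


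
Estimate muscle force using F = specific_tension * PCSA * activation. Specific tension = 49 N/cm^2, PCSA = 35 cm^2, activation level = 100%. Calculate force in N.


F = sigma * PCSA * activation
F = 49 * 35 * 1
F = 1715 N


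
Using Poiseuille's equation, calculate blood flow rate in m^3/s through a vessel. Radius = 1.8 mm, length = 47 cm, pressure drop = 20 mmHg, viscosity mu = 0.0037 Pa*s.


Q = pi*r^4*dP / (8*mu*L)
r = 0.0018 m, L = 0.47 m
dP = 20 mmHg = 2666.44 Pa
Q = 6.3209e-06 m^3/s


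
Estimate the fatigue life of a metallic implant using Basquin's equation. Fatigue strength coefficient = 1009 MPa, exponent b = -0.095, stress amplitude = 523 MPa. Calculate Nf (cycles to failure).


sigma_a = sigma_f' * (2Nf)^b
2Nf = (sigma_a/sigma_f')^(1/b)
2Nf = (523/1009)^(1/-0.095)
2Nf = 1009.4847
Nf = 504.7


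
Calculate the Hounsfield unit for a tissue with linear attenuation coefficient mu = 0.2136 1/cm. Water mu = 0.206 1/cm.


HU = ((mu_tissue - mu_water) / mu_water) * 1000
HU = ((0.2136 - 0.206) / 0.206) * 1000
HU = 36.89


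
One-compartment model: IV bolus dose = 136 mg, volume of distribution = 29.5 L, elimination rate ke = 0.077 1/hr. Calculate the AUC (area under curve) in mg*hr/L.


C0 = Dose/Vd = 136/29.5 = 4.61017 mg/L
AUC = C0/ke = 4.61017/0.077
AUC = 59.87 mg*hr/L
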